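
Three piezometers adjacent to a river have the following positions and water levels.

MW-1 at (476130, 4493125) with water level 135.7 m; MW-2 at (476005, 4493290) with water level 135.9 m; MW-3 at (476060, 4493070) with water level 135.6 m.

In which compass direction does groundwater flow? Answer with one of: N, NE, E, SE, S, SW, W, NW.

With h = a·x + b·y + c and MW-1 as origin, the differences give:
  (-125)·a + 165·b = +0.2
  (-70)·a + (-55)·b = -0.1
Eliminate b (×(-55) and ×165, subtract): 18425·a = 5.50 → a = ∂h/∂x = +0.0002985
Back-substitute: b = ∂h/∂y = +0.001438.
Flow = −∇h = (-0.0002985 east, -0.001438 north), which points south.

S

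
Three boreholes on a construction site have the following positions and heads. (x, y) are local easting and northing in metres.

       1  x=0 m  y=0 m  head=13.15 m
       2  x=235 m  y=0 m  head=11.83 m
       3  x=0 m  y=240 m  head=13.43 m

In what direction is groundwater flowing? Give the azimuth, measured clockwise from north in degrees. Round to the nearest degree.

102°

∂h/∂x = (11.83 − 13.15) / (235 − 0) = -0.005617
∂h/∂y = (13.43 − 13.15) / (240 − 0) = +0.001167
Flow direction (−∇h) has components (+0.005617 E, -0.001167 N).
Azimuth = atan2(E, N) = atan2(+0.005617, -0.001167) = 101.7° ≈ 102°.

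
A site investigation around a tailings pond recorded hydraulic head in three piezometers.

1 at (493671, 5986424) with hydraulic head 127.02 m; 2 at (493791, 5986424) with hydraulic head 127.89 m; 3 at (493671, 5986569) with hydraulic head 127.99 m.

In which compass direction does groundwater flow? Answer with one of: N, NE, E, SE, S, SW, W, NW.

∂h/∂x = (127.89 − 127.02) / (493791 − 493671) = +0.007250
∂h/∂y = (127.99 − 127.02) / (5986569 − 5986424) = +0.006690
Flow = −∇h = (-0.007250 east, -0.006690 north), which points southwest.

SW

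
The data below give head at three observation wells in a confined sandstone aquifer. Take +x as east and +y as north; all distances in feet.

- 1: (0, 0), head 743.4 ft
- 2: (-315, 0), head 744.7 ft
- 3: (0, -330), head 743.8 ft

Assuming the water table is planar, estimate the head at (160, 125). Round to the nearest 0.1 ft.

742.6 ft

∂h/∂x = (744.7 − 743.4) / (-315 − 0) = -0.004127
∂h/∂y = (743.8 − 743.4) / (-330 − 0) = -0.001212
h(160, 125) = 743.4 + (-0.004127)·(160) + (-0.001212)·(125) = 743.4 -0.660 -0.152 = 742.588 ft.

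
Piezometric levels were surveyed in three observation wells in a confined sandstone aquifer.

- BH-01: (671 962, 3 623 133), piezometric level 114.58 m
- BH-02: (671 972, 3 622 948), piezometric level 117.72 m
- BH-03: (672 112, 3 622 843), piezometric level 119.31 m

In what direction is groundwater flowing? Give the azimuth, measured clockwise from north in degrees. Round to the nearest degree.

Differences from BH-01: to BH-02 (Δx, Δy, Δh) = (10, -185, +3.14); to BH-03 = (150, -290, +4.73).
Solve a·Δx + b·Δy = Δh: det = 10·(-290) − 150·(-185) = 24850.
∂h/∂x = [(+3.14)·(-290) − (+4.73)·(-185)] / 24850 = -0.001431
∂h/∂y = [10·(+4.73) − 150·(+3.14)] / 24850 = -0.01705
Flow direction (−∇h) has components (+0.001431 E, +0.01705 N).
Azimuth = atan2(E, N) = atan2(+0.001431, +0.01705) = 4.8° ≈ 005°.

005°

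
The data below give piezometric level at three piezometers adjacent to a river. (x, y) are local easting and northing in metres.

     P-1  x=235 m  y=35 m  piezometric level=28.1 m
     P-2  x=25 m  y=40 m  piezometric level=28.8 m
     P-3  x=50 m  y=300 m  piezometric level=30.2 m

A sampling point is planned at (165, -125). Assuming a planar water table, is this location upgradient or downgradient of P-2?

downgradient

Taking P-1 as reference: P-2−P-1 = (-210, 5, +0.7); P-3−P-1 = (-185, 265, +2.1).
Determinant of the coordinate differences = (-210)·265 − (-185)·5 = -54725.
∂h/∂x = [(+0.7)·265 − (+2.1)·5] / -54725 = -0.003198
∂h/∂y = [(-210)·(+2.1) − (-185)·(+0.7)] / -54725 = +0.005692
Head at (165, -125) = 28.1 + (-0.003198)·(-70) + (+0.005692)·(-160) = 27.41 m.
That is lower than the 28.8 m at P-2, so the point is downgradient.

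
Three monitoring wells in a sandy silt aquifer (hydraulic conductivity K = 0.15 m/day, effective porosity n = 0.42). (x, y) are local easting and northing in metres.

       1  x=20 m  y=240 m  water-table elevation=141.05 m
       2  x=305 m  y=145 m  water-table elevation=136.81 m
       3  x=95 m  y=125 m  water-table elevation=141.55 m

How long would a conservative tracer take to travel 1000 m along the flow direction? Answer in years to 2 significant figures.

Three-point gradient (reference 1): Δ to 2 = (285, -95, -4.24), Δ to 3 = (75, -115, +0.50).
∂h/∂x = -0.02086, ∂h/∂y = -0.01795 (det = -25650).
|∇h| = √(-0.02086² + -0.01795²) = 0.02752
Seepage velocity v = K·i/n = 0.15 × 0.02752 / 0.42 = 0.009829 m/day.
t = 1000 / 0.009829 = 1.017e+05 days = 278 years.

280 years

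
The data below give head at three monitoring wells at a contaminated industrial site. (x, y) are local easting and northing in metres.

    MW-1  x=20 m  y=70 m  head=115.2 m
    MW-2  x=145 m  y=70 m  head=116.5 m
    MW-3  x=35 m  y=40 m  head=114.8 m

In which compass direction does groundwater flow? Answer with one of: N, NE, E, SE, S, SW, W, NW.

Taking MW-1 as reference: MW-2−MW-1 = (125, 0, +1.3); MW-3−MW-1 = (15, -30, -0.4).
Solve a·Δx + b·Δy = Δh: det = 125·(-30) − 15·0 = -3750.
∂h/∂x = [(+1.3)·(-30) − (-0.4)·0] / -3750 = +0.01040
∂h/∂y = [125·(-0.4) − 15·(+1.3)] / -3750 = +0.01853
Flow = −∇h = (-0.01040 east, -0.01853 north), which points southwest.

SW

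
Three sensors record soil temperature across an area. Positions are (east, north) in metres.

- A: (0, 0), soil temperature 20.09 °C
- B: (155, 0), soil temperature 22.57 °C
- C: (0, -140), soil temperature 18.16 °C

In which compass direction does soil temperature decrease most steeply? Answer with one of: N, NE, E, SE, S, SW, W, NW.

SW

∂T/∂x = (22.57 − 20.09) / (155 − 0) = +0.01600
∂T/∂y = (18.16 − 20.09) / (-140 − 0) = +0.01379
Steepest decrease is along −∇f = (-0.01600 E, -0.01379 N) → southwest.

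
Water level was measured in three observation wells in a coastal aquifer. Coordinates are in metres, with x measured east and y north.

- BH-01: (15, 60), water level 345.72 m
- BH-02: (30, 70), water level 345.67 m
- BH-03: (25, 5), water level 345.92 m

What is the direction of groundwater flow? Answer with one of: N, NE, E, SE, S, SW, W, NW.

Three-point gradient (reference BH-01): Δ to BH-02 = (15, 10, -0.05), Δ to BH-03 = (10, -55, +0.20).
∂h/∂x = -0.0008108, ∂h/∂y = -0.003784 (det = -925).
Flow = −∇h = (+0.0008108 east, +0.003784 north), which points north.

N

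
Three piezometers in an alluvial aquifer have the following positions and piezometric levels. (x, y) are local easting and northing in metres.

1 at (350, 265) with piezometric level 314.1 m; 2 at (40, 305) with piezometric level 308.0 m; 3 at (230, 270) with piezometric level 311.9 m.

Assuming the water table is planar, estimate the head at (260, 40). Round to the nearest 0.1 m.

316.0 m

Differences from 1: to 2 (Δx, Δy, Δh) = (-310, 40, -6.1); to 3 = (-120, 5, -2.2).
Solve a·Δx + b·Δy = Δh: det = (-310)·5 − (-120)·40 = 3250.
∂h/∂x = [(-6.1)·5 − (-2.2)·40] / 3250 = +0.01769
∂h/∂y = [(-310)·(-2.2) − (-120)·(-6.1)] / 3250 = -0.01538
h(260, 40) = 314.1 + (+0.01769)·(-90) + (-0.01538)·(-225) = 314.1 -1.592 +3.462 = 315.969 m.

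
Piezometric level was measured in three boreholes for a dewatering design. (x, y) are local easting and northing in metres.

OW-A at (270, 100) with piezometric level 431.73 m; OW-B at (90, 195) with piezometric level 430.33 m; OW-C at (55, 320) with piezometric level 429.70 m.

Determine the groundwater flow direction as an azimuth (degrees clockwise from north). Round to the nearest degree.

299°

Three-point gradient (reference OW-A): Δ to OW-B = (-180, 95, -1.40), Δ to OW-C = (-215, 220, -2.03).
∂h/∂x = +0.006005, ∂h/∂y = -0.003359 (det = -19175).
Flow direction (−∇h) has components (-0.006005 E, +0.003359 N).
Azimuth = atan2(E, N) = atan2(-0.006005, +0.003359) = 299.2° ≈ 299°.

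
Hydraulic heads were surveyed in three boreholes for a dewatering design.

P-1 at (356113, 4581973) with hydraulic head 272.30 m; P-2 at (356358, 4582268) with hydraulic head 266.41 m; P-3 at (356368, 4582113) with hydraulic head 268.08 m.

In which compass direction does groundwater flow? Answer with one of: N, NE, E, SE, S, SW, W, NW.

Taking P-1 as reference: P-2−P-1 = (245, 295, -5.89); P-3−P-1 = (255, 140, -4.22).
Solve a·Δx + b·Δy = Δh: det = 245·140 − 255·295 = -40925.
∂h/∂x = [(-5.89)·140 − (-4.22)·295] / -40925 = -0.01027
∂h/∂y = [245·(-4.22) − 255·(-5.89)] / -40925 = -0.01144
Flow = −∇h = (+0.01027 east, +0.01144 north), which points northeast.

NE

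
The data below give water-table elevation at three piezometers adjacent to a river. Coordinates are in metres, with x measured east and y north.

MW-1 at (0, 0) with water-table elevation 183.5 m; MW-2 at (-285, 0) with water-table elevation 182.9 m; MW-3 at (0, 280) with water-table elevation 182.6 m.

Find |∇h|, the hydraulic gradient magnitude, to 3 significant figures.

0.00384

∂h/∂x = (182.9 − 183.5) / (-285 − 0) = +0.002105
∂h/∂y = (182.6 − 183.5) / (280 − 0) = -0.003214
|∇h| = √(0.002105² + -0.003214²) = 0.003842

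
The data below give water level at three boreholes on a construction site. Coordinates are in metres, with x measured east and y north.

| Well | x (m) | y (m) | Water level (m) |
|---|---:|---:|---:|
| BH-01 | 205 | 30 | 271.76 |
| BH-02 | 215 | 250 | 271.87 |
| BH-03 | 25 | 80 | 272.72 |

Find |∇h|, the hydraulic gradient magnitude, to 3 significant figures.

0.00518

With h = a·x + b·y + c and BH-01 as origin, the differences give:
  10·a + 220·b = +0.11
  (-180)·a + 50·b = +0.96
Eliminate b (×50 and ×220, subtract): 40100·a = -205.700 → a = ∂h/∂x = -0.005130
Back-substitute: b = ∂h/∂y = +0.0007332.
|∇h| = √(-0.005130² + 0.0007332²) = 0.005182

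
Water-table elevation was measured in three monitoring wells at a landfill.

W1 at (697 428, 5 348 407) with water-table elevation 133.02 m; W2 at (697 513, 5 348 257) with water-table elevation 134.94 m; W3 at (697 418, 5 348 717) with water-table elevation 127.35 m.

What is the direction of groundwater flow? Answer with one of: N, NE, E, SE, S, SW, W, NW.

Differences from W1: to W2 (Δx, Δy, Δh) = (85, -150, +1.92); to W3 = (-10, 310, -5.67).
Solve a·Δx + b·Δy = Δh: det = 85·310 − (-10)·(-150) = 24850.
∂h/∂x = [(+1.92)·310 − (-5.67)·(-150)] / 24850 = -0.01027
∂h/∂y = [85·(-5.67) − (-10)·(+1.92)] / 24850 = -0.01862
Flow = −∇h = (+0.01027 east, +0.01862 north), which points northeast.

NE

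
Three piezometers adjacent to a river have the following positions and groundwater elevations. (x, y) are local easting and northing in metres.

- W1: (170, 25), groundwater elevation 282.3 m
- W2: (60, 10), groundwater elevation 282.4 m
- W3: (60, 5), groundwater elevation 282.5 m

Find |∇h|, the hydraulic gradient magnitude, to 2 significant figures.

0.020

Three-point gradient (reference W1): Δ to W2 = (-110, -15, +0.1), Δ to W3 = (-110, -20, +0.2).
∂h/∂x = +0.001818, ∂h/∂y = -0.02000 (det = 550).
|∇h| = √(0.001818² + -0.02000²) = 0.02008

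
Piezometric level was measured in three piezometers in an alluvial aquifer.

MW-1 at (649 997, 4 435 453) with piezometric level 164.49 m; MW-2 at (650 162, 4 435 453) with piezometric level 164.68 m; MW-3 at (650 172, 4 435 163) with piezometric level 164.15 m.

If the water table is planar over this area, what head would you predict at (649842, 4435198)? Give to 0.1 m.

163.8 m

Taking MW-1 as reference: MW-2−MW-1 = (165, 0, +0.19); MW-3−MW-1 = (175, -290, -0.34).
Determinant of the coordinate differences = 165·(-290) − 175·0 = -47850.
∂h/∂x = [(+0.19)·(-290) − (-0.34)·0] / -47850 = +0.001152
∂h/∂y = [165·(-0.34) − 175·(+0.19)] / -47850 = +0.001867
h(649842, 4435198) = 164.49 + (+0.001152)·(-155) + (+0.001867)·(-255) = 164.49 -0.178 -0.476 = 163.835 m.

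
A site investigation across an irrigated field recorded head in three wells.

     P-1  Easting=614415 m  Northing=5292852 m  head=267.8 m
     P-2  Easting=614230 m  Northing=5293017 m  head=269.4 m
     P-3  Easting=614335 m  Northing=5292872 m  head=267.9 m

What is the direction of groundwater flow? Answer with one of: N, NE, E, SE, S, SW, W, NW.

Differences from P-1: to P-2 (Δx, Δy, Δh) = (-185, 165, +1.6); to P-3 = (-80, 20, +0.1).
Solve a·Δx + b·Δy = Δh: det = (-185)·20 − (-80)·165 = 9500.
∂h/∂x = [(+1.6)·20 − (+0.1)·165] / 9500 = +0.001632
∂h/∂y = [(-185)·(+0.1) − (-80)·(+1.6)] / 9500 = +0.01153
Flow = −∇h = (-0.001632 east, -0.01153 north), which points south.

S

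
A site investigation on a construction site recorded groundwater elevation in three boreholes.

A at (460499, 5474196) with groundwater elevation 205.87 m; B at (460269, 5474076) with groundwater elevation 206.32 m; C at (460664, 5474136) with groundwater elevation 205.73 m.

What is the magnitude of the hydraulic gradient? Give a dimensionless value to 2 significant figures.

0.0018

With h = a·x + b·y + c and A as origin, the differences give:
  (-230)·a + (-120)·b = +0.45
  165·a + (-60)·b = -0.14
Eliminate b (×(-60) and ×(-120), subtract): 33600·a = -43.800 → a = ∂h/∂x = -0.001304
Back-substitute: b = ∂h/∂y = -0.001251.
|∇h| = √(-0.001304² + -0.001251²) = 0.001807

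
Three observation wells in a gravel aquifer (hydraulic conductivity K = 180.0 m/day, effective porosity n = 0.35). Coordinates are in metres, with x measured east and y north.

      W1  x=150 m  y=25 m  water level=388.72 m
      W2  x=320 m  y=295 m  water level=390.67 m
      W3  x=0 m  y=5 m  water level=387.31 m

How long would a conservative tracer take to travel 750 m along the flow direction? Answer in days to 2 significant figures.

160 days

With h = a·x + b·y + c and W1 as origin, the differences give:
  170·a + 270·b = +1.95
  (-150)·a + (-20)·b = -1.41
Eliminate b (×(-20) and ×270, subtract): 37100·a = 341.700 → a = ∂h/∂x = +0.009210
Back-substitute: b = ∂h/∂y = +0.001423.
|∇h| = √(0.009210² + 0.001423²) = 0.009319
Seepage velocity v = K·i/n = 180.0 × 0.009319 / 0.35 = 4.793 m/day.
t = 750 / 4.793 = 156.5 days.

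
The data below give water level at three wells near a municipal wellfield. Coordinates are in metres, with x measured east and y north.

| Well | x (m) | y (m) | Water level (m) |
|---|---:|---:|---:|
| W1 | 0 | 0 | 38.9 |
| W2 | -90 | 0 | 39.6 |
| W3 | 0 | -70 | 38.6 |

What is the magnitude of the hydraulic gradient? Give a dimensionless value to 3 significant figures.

0.00888

∂h/∂x = (39.6 − 38.9) / (-90 − 0) = -0.007778
∂h/∂y = (38.6 − 38.9) / (-70 − 0) = +0.004286
|∇h| = √(-0.007778² + 0.004286²) = 0.008881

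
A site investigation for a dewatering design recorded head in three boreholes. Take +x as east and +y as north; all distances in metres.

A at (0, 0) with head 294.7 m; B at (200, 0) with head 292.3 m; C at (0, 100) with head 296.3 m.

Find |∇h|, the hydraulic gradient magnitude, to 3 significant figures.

0.0200

∂h/∂x = (292.3 − 294.7) / (200 − 0) = -0.01200
∂h/∂y = (296.3 − 294.7) / (100 − 0) = +0.01600
|∇h| = √(-0.01200² + 0.01600²) = 0.02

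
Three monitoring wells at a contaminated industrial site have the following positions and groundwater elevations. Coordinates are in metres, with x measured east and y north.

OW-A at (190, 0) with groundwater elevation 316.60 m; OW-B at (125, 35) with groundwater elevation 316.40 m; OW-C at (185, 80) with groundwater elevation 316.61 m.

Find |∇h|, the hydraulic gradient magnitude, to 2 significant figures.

Differences from OW-A: to OW-B (Δx, Δy, Δh) = (-65, 35, -0.20); to OW-C = (-5, 80, +0.01).
Determinant of the coordinate differences = (-65)·80 − (-5)·35 = -5025.
∂h/∂x = [(-0.20)·80 − (+0.01)·35] / -5025 = +0.003254
∂h/∂y = [(-65)·(+0.01) − (-5)·(-0.20)] / -5025 = +0.0003284
|∇h| = √(0.003254² + 0.0003284²) = 0.003271

0.0033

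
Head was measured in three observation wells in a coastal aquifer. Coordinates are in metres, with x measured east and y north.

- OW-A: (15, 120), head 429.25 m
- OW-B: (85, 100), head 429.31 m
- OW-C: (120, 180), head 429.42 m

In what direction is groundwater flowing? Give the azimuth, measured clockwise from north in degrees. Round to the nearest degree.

231°

Three-point gradient (reference OW-A): Δ to OW-B = (70, -20, +0.06), Δ to OW-C = (105, 60, +0.17).
∂h/∂x = +0.001111, ∂h/∂y = +0.0008889 (det = 6300).
Flow direction (−∇h) has components (-0.001111 E, -0.0008889 N).
Azimuth = atan2(E, N) = atan2(-0.001111, -0.0008889) = 231.3° ≈ 231°.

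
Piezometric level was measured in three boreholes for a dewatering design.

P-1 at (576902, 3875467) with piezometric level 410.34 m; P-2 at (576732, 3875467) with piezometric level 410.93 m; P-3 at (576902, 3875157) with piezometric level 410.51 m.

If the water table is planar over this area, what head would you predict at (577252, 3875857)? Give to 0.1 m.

∂h/∂x = (410.93 − 410.34) / (576732 − 576902) = -0.003471
∂h/∂y = (410.51 − 410.34) / (3875157 − 3875467) = -0.0005484
h(577252, 3875857) = 410.34 + (-0.003471)·(350) + (-0.0005484)·(390) = 410.34 -1.215 -0.214 = 408.911 m.

408.9 m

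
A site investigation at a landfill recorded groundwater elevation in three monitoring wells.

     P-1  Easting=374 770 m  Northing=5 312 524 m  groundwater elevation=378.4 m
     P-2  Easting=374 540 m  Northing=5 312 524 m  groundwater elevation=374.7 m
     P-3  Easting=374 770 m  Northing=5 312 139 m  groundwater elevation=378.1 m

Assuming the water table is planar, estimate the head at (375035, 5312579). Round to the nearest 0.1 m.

382.7 m

∂h/∂x = (374.7 − 378.4) / (374540 − 374770) = +0.01609
∂h/∂y = (378.1 − 378.4) / (5312139 − 5312524) = +0.0007792
h(375035, 5312579) = 378.4 + (+0.01609)·(265) + (+0.0007792)·(55) = 378.4 +4.263 +0.043 = 382.706 m.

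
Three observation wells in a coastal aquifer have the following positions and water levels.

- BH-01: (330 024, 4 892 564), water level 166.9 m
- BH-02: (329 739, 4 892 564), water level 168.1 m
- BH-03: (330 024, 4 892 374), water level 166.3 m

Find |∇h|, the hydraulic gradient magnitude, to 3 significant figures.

∂h/∂x = (168.1 − 166.9) / (329739 − 330024) = -0.004211
∂h/∂y = (166.3 − 166.9) / (4892374 − 4892564) = +0.003158
|∇h| = √(-0.004211² + 0.003158²) = 0.005264

0.00526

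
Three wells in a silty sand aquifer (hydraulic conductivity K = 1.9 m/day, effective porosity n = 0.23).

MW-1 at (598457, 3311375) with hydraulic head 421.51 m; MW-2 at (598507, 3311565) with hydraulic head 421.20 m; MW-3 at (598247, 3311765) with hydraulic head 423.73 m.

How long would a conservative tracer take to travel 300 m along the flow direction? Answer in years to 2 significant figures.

Three-point gradient (reference MW-1): Δ to MW-2 = (50, 190, -0.31), Δ to MW-3 = (-210, 390, +2.22).
∂h/∂x = -0.009136, ∂h/∂y = +0.0007727 (det = 59400).
|∇h| = √(-0.009136² + 0.0007727²) = 0.009169
Seepage velocity v = K·i/n = 1.9 × 0.009169 / 0.23 = 0.07574 m/day.
t = 300 / 0.07574 = 3961 days = 10.8 years.

11 years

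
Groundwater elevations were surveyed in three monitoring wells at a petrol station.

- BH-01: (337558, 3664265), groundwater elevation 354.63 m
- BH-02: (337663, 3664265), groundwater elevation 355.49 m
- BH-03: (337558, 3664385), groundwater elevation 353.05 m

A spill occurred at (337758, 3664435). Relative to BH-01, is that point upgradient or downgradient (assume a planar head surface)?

∂h/∂x = (355.49 − 354.63) / (337663 − 337558) = +0.008190
∂h/∂y = (353.05 − 354.63) / (3664385 − 3664265) = -0.01317
Head at (337758, 3664435) = 354.63 + (+0.008190)·(200) + (-0.01317)·(170) = 354.03 m.
That is lower than the 354.63 m at BH-01, so the point is downgradient.

downgradient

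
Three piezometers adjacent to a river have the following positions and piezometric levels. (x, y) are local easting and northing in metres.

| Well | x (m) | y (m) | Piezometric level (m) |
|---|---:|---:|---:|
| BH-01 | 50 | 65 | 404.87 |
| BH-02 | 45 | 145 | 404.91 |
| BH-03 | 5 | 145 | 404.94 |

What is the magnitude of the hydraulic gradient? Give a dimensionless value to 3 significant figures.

0.000876

Taking BH-01 as reference: BH-02−BH-01 = (-5, 80, +0.04); BH-03−BH-01 = (-45, 80, +0.07).
Determinant of the coordinate differences = (-5)·80 − (-45)·80 = 3200.
∂h/∂x = [(+0.04)·80 − (+0.07)·80] / 3200 = -0.0007500
∂h/∂y = [(-5)·(+0.07) − (-45)·(+0.04)] / 3200 = +0.0004531
|∇h| = √(-0.0007500² + 0.0004531²) = 0.0008762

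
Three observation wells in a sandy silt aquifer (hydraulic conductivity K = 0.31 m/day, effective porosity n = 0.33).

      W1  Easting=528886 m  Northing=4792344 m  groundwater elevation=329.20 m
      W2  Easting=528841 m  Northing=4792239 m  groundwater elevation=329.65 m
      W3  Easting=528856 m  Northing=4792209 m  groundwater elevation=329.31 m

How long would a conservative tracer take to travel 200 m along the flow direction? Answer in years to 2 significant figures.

34 years

Taking W1 as reference: W2−W1 = (-45, -105, +0.45); W3−W1 = (-30, -135, +0.11).
Solve a·Δx + b·Δy = Δh: det = (-45)·(-135) − (-30)·(-105) = 2925.
∂h/∂x = [(+0.45)·(-135) − (+0.11)·(-105)] / 2925 = -0.01682
∂h/∂y = [(-45)·(+0.11) − (-30)·(+0.45)] / 2925 = +0.002923
|∇h| = √(-0.01682² + 0.002923²) = 0.01707
Seepage velocity v = K·i/n = 0.31 × 0.01707 / 0.33 = 0.01604 m/day.
t = 200 / 0.01604 = 1.247e+04 days = 34.1 years.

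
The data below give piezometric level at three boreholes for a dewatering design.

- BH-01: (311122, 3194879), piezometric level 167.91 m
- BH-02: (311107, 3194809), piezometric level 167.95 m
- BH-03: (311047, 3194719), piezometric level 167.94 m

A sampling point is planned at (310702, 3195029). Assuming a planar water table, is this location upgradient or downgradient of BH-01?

downgradient

Differences from BH-01: to BH-02 (Δx, Δy, Δh) = (-15, -70, +0.04); to BH-03 = (-75, -160, +0.03).
Solve a·Δx + b·Δy = Δh: det = (-15)·(-160) − (-75)·(-70) = -2850.
∂h/∂x = [(+0.04)·(-160) − (+0.03)·(-70)] / -2850 = +0.001509
∂h/∂y = [(-15)·(+0.03) − (-75)·(+0.04)] / -2850 = -0.0008947
Head at (310702, 3195029) = 167.91 + (+0.001509)·(-420) + (-0.0008947)·(150) = 167.14 m.
That is lower than the 167.91 m at BH-01, so the point is downgradient.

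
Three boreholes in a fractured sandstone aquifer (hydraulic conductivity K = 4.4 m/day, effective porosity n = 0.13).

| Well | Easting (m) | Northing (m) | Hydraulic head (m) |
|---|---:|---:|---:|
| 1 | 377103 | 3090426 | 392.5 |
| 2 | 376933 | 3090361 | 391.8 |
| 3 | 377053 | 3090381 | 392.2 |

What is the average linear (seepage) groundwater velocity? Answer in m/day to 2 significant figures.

With h = a·x + b·y + c and 1 as origin, the differences give:
  (-170)·a + (-65)·b = -0.7
  (-50)·a + (-45)·b = -0.3
Eliminate b (×(-45) and ×(-65), subtract): 4400·a = 12.00 → a = ∂h/∂x = +0.002727
Back-substitute: b = ∂h/∂y = +0.003636.
|∇h| = √(0.002727² + 0.003636²) = 0.004545
Seepage velocity v = K·i/n = 4.4 × 0.004545 / 0.13 = 0.1538 m/day.

0.15 m/day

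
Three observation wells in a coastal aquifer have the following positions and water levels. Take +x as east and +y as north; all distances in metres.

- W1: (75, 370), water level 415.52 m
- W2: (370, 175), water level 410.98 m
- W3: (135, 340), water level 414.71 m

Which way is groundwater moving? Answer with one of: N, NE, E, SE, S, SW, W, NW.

SE

Taking W1 as reference: W2−W1 = (295, -195, -4.54); W3−W1 = (60, -30, -0.81).
Determinant of the coordinate differences = 295·(-30) − 60·(-195) = 2850.
∂h/∂x = [(-4.54)·(-30) − (-0.81)·(-195)] / 2850 = -0.007632
∂h/∂y = [295·(-0.81) − 60·(-4.54)] / 2850 = +0.01174
Flow = −∇h = (+0.007632 east, -0.01174 north), which points southeast.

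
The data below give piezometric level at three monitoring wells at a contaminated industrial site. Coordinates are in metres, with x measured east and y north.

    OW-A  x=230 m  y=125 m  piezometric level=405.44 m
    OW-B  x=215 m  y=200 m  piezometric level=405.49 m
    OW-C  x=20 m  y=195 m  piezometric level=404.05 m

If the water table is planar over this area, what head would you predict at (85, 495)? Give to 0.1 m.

Three-point gradient (reference OW-A): Δ to OW-B = (-15, 75, +0.05), Δ to OW-C = (-210, 70, -1.39).
∂h/∂x = +0.007330, ∂h/∂y = +0.002133 (det = 14700).
h(85, 495) = 405.44 + (+0.007330)·(-145) + (+0.002133)·(370) = 405.44 -1.063 +0.789 = 405.166 m.

405.2 m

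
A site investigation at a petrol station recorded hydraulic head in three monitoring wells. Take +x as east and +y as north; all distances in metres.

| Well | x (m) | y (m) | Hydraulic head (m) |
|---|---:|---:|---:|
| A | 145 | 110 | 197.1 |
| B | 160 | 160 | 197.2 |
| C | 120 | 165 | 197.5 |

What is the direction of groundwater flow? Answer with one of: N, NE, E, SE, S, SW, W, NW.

With h = a·x + b·y + c and A as origin, the differences give:
  15·a + 50·b = +0.1
  (-25)·a + 55·b = +0.4
Eliminate b (×55 and ×50, subtract): 2075·a = -14.50 → a = ∂h/∂x = -0.006988
Back-substitute: b = ∂h/∂y = +0.004096.
Flow = −∇h = (+0.006988 east, -0.004096 north), which points southeast.

SE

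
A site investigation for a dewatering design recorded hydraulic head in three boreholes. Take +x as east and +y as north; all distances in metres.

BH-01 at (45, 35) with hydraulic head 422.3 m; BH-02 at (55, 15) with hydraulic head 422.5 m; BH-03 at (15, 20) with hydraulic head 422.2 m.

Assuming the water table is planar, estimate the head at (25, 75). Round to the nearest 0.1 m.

Three-point gradient (reference BH-01): Δ to BH-02 = (10, -20, +0.2), Δ to BH-03 = (-30, -15, -0.1).
∂h/∂x = +0.006667, ∂h/∂y = -0.006667 (det = -750).
h(25, 75) = 422.3 + (+0.006667)·(-20) + (-0.006667)·(40) = 422.3 -0.133 -0.267 = 421.900 m.

421.9 m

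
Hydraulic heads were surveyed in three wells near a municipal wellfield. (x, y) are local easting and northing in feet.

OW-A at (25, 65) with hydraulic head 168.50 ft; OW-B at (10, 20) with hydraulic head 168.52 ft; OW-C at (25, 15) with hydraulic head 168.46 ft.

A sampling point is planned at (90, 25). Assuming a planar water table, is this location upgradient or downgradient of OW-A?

Taking OW-A as reference: OW-B−OW-A = (-15, -45, +0.02); OW-C−OW-A = (0, -50, -0.04).
Solve a·Δx + b·Δy = Δh: det = (-15)·(-50) − 0·(-45) = 750.
∂h/∂x = [(+0.02)·(-50) − (-0.04)·(-45)] / 750 = -0.003733
∂h/∂y = [(-15)·(-0.04) − 0·(+0.02)] / 750 = +0.0008000
Head at (90, 25) = 168.50 + (-0.003733)·(65) + (+0.0008000)·(-40) = 168.23 ft.
That is lower than the 168.50 ft at OW-A, so the point is downgradient.

downgradient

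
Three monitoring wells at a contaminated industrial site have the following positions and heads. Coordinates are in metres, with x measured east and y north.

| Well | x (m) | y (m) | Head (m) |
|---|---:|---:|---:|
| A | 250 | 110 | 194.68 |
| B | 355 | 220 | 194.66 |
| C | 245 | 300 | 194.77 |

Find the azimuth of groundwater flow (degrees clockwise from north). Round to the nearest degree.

124°

With h = a·x + b·y + c and A as origin, the differences give:
  105·a + 110·b = -0.02
  (-5)·a + 190·b = +0.09
Eliminate b (×190 and ×110, subtract): 20500·a = -13.700 → a = ∂h/∂x = -0.0006683
Back-substitute: b = ∂h/∂y = +0.0004561.
Flow direction (−∇h) has components (+0.0006683 E, -0.0004561 N).
Azimuth = atan2(E, N) = atan2(+0.0006683, -0.0004561) = 124.3° ≈ 124°.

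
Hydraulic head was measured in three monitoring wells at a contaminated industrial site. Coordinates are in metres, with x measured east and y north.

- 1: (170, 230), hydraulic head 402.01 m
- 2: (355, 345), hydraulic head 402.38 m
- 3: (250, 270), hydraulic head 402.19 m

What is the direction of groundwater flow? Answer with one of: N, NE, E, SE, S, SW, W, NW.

Differences from 1: to 2 (Δx, Δy, Δh) = (185, 115, +0.37); to 3 = (80, 40, +0.18).
Determinant of the coordinate differences = 185·40 − 80·115 = -1800.
∂h/∂x = [(+0.37)·40 − (+0.18)·115] / -1800 = +0.003278
∂h/∂y = [185·(+0.18) − 80·(+0.37)] / -1800 = -0.002056
Flow = −∇h = (-0.003278 east, +0.002056 north), which points northwest.

NW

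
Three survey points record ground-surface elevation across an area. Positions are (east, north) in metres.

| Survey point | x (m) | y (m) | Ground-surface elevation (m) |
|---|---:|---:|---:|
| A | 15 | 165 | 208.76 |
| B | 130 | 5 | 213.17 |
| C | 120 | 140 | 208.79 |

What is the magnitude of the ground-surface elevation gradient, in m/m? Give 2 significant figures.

With z = a·x + b·y + c and A as origin, the differences give:
  115·a + (-160)·b = +4.41
  105·a + (-25)·b = +0.03
Eliminate b (×(-25) and ×(-160), subtract): 13925·a = -105.450 → a = ∂z/∂x = -0.007573
Back-substitute: b = ∂z/∂y = -0.03301.
|∇f| = √(-0.007573² + -0.03301²) = 0.03387 m/m

0.034 m/m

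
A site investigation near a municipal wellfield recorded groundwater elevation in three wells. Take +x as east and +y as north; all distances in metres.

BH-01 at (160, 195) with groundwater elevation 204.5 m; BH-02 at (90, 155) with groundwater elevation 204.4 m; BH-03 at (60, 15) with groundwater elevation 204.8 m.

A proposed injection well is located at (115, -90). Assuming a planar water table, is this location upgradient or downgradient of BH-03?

upgradient

Three-point gradient (reference BH-01): Δ to BH-02 = (-70, -40, -0.1), Δ to BH-03 = (-100, -180, +0.3).
∂h/∂x = +0.003488, ∂h/∂y = -0.003605 (det = 8600).
Head at (115, -90) = 204.5 + (+0.003488)·(-45) + (-0.003605)·(-285) = 205.37 m.
That is higher than the 204.8 m at BH-03, so the point is upgradient.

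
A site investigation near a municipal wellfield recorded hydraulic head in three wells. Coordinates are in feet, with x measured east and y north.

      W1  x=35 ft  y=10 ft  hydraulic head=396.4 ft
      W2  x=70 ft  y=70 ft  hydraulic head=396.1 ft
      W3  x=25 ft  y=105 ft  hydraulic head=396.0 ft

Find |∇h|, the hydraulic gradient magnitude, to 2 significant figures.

0.0045

Differences from W1: to W2 (Δx, Δy, Δh) = (35, 60, -0.3); to W3 = (-10, 95, -0.4).
Solve a·Δx + b·Δy = Δh: det = 35·95 − (-10)·60 = 3925.
∂h/∂x = [(-0.3)·95 − (-0.4)·60] / 3925 = -0.001146
∂h/∂y = [35·(-0.4) − (-10)·(-0.3)] / 3925 = -0.004331
|∇h| = √(-0.001146² + -0.004331²) = 0.00448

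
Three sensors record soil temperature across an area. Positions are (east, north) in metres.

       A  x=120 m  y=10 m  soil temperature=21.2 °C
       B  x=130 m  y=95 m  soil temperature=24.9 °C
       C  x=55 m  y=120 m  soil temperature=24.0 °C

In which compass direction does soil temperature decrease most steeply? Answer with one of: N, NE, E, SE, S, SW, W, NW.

Differences from A: to B (Δx, Δy, Δh) = (10, 85, +3.7); to C = (-65, 110, +2.8).
Solve a·Δx + b·Δy = ΔT: det = 10·110 − (-65)·85 = 6625.
∂T/∂x = [(+3.7)·110 − (+2.8)·85] / 6625 = +0.02551
∂T/∂y = [10·(+2.8) − (-65)·(+3.7)] / 6625 = +0.04053
Steepest decrease is along −∇f = (-0.02551 E, -0.04053 N) → southwest.

SW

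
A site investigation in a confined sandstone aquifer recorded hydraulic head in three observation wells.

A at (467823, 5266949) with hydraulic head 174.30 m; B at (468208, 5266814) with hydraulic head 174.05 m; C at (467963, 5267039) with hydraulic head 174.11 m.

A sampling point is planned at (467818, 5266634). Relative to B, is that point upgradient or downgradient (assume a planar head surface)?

upgradient

With h = a·x + b·y + c and A as origin, the differences give:
  385·a + (-135)·b = -0.25
  140·a + 90·b = -0.19
Eliminate b (×90 and ×(-135), subtract): 53550·a = -48.150 → a = ∂h/∂x = -0.0008992
Back-substitute: b = ∂h/∂y = -0.0007124.
Head at (467818, 5266634) = 174.30 + (-0.0008992)·(-5) + (-0.0007124)·(-315) = 174.53 m.
That is higher than the 174.05 m at B, so the point is upgradient.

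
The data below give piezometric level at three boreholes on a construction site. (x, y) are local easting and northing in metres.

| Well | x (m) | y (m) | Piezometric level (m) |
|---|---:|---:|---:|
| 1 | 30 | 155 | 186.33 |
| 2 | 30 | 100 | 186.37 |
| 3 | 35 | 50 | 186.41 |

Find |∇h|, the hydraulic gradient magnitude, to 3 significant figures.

0.00103

Three-point gradient (reference 1): Δ to 2 = (0, -55, +0.04), Δ to 3 = (5, -105, +0.08).
∂h/∂x = +0.0007273, ∂h/∂y = -0.0007273 (det = 275).
|∇h| = √(0.0007273² + -0.0007273²) = 0.001029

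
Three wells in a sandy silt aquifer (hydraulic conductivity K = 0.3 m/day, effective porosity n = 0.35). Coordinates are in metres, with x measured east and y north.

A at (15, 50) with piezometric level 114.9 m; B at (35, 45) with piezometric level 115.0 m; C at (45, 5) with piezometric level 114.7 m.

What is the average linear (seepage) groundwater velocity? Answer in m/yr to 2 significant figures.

Taking A as reference: B−A = (20, -5, +0.1); C−A = (30, -45, -0.2).
Solve a·Δx + b·Δy = Δh: det = 20·(-45) − 30·(-5) = -750.
∂h/∂x = [(+0.1)·(-45) − (-0.2)·(-5)] / -750 = +0.007333
∂h/∂y = [20·(-0.2) − 30·(+0.1)] / -750 = +0.009333
|∇h| = √(0.007333² + 0.009333²) = 0.01187
Seepage velocity v = K·i/n = 0.3 × 0.01187 / 0.35 = 0.01017 m/day = 3.715 m/yr.

3.7 m/yr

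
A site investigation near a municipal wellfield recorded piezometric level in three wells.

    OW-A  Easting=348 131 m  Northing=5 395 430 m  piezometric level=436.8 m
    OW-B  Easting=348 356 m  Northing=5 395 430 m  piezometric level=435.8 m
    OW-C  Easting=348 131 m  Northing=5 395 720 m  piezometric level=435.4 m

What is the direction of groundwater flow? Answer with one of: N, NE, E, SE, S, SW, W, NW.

∂h/∂x = (435.8 − 436.8) / (348356 − 348131) = -0.004444
∂h/∂y = (435.4 − 436.8) / (5395720 − 5395430) = -0.004828
Flow = −∇h = (+0.004444 east, +0.004828 north), which points northeast.

NE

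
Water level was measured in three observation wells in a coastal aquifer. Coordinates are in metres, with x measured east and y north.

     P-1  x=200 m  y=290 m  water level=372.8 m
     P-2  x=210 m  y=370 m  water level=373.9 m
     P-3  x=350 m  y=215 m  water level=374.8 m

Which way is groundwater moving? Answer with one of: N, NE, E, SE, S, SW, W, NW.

Three-point gradient (reference P-1): Δ to P-2 = (10, 80, +1.1), Δ to P-3 = (150, -75, +2.0).
∂h/∂x = +0.01902, ∂h/∂y = +0.01137 (det = -12750).
Flow = −∇h = (-0.01902 east, -0.01137 north), which points southwest.

SW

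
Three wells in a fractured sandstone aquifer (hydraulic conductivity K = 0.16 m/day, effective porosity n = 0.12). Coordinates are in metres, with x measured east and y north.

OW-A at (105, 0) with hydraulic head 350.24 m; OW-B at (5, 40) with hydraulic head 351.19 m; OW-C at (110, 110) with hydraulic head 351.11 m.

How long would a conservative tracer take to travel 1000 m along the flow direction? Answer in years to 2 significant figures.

Taking OW-A as reference: OW-B−OW-A = (-100, 40, +0.95); OW-C−OW-A = (5, 110, +0.87).
Solve a·Δx + b·Δy = Δh: det = (-100)·110 − 5·40 = -11200.
∂h/∂x = [(+0.95)·110 − (+0.87)·40] / -11200 = -0.006223
∂h/∂y = [(-100)·(+0.87) − 5·(+0.95)] / -11200 = +0.008192
|∇h| = √(-0.006223² + 0.008192²) = 0.01029
Seepage velocity v = K·i/n = 0.16 × 0.01029 / 0.12 = 0.01372 m/day.
t = 1000 / 0.01372 = 7.289e+04 days = 200 years.

200 years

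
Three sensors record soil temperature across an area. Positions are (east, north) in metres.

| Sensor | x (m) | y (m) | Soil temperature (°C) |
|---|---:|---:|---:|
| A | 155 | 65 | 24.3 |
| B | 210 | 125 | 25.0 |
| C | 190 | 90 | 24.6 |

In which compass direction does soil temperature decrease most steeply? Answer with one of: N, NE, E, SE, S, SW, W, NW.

S

Taking A as reference: B−A = (55, 60, +0.7); C−A = (35, 25, +0.3).
Solve a·Δx + b·Δy = ΔT: det = 55·25 − 35·60 = -725.
∂T/∂x = [(+0.7)·25 − (+0.3)·60] / -725 = +0.0006897
∂T/∂y = [55·(+0.3) − 35·(+0.7)] / -725 = +0.01103
Steepest decrease is along −∇f = (-0.0006897 E, -0.01103 N) → south.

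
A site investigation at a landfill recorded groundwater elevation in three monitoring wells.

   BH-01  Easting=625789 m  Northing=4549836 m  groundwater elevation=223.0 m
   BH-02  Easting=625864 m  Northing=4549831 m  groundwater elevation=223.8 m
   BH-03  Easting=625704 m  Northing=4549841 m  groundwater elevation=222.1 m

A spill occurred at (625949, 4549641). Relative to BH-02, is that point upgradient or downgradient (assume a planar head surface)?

Taking BH-01 as reference: BH-02−BH-01 = (75, -5, +0.8); BH-03−BH-01 = (-85, 5, -0.9).
Solve a·Δx + b·Δy = Δh: det = 75·5 − (-85)·(-5) = -50.
∂h/∂x = [(+0.8)·5 − (-0.9)·(-5)] / -50 = +0.010000
∂h/∂y = [75·(-0.9) − (-85)·(+0.8)] / -50 = -0.01000
Head at (625949, 4549641) = 223.0 + (+0.010000)·(160) + (-0.01000)·(-195) = 226.55 m.
That is higher than the 223.8 m at BH-02, so the point is upgradient.

upgradient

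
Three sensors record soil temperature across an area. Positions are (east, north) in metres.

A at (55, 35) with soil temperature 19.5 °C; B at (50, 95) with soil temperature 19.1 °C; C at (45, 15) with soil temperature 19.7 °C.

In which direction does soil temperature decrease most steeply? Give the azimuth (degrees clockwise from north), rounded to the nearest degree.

Three-point gradient (reference A): Δ to B = (-5, 60, -0.4), Δ to C = (-10, -20, +0.2).
∂T/∂x = -0.005714, ∂T/∂y = -0.007143 (det = 700).
Steepest decrease is along −∇f: components (+0.005714 E, +0.007143 N).
Azimuth = atan2(+0.005714, +0.007143) = 38.7° ≈ 039°.

039°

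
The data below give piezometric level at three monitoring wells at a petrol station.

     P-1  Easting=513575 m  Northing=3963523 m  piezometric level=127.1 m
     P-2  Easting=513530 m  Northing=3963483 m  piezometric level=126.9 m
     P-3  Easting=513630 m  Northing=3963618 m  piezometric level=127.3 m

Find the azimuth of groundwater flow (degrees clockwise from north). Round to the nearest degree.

280°

With h = a·x + b·y + c and P-1 as origin, the differences give:
  (-45)·a + (-40)·b = -0.2
  55·a + 95·b = +0.2
Eliminate b (×95 and ×(-40), subtract): -2075·a = -11.00 → a = ∂h/∂x = +0.005301
Back-substitute: b = ∂h/∂y = -0.0009639.
Flow direction (−∇h) has components (-0.005301 E, +0.0009639 N).
Azimuth = atan2(E, N) = atan2(-0.005301, +0.0009639) = 280.3° ≈ 280°.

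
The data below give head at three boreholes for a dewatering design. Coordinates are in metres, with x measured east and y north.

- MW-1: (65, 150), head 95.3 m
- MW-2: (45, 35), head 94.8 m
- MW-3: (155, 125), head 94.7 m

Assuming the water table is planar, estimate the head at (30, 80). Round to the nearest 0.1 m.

Three-point gradient (reference MW-1): Δ to MW-2 = (-20, -115, -0.5), Δ to MW-3 = (90, -25, -0.6).
∂h/∂x = -0.005207, ∂h/∂y = +0.005253 (det = 10850).
h(30, 80) = 95.3 + (-0.005207)·(-35) + (+0.005253)·(-70) = 95.3 +0.182 -0.368 = 95.115 m.

95.1 m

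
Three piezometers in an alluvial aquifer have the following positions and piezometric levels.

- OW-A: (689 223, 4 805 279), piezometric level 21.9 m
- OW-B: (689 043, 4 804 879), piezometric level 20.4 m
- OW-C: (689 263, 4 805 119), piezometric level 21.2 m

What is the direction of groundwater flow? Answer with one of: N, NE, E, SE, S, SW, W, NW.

S

Taking OW-A as reference: OW-B−OW-A = (-180, -400, -1.5); OW-C−OW-A = (40, -160, -0.7).
Solve a·Δx + b·Δy = Δh: det = (-180)·(-160) − 40·(-400) = 44800.
∂h/∂x = [(-1.5)·(-160) − (-0.7)·(-400)] / 44800 = -0.0008929
∂h/∂y = [(-180)·(-0.7) − 40·(-1.5)] / 44800 = +0.004152
Flow = −∇h = (+0.0008929 east, -0.004152 north), which points south.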